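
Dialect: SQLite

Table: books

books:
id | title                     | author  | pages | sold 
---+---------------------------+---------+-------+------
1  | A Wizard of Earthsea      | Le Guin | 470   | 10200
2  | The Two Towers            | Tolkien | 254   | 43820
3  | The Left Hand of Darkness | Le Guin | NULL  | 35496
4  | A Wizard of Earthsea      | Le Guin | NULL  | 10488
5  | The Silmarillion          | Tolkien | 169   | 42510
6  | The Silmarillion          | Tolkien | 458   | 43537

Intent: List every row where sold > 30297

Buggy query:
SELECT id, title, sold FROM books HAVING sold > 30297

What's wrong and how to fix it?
Bug: HAVING filters the output of aggregation, but this query has no GROUP BY and no aggregate functions, so SQLite rejects it (HAVING clause on a non-aggregate query); the condition here is per row

Fix: Replace HAVING with WHERE since the condition applies to individual rows

Corrected query:
SELECT id, title, sold FROM books WHERE sold > 30297

Result:
id | title                     | sold 
---+---------------------------+------
2  | The Two Towers            | 43820
3  | The Left Hand of Darkness | 35496
5  | The Silmarillion          | 42510
6  | The Silmarillion          | 43537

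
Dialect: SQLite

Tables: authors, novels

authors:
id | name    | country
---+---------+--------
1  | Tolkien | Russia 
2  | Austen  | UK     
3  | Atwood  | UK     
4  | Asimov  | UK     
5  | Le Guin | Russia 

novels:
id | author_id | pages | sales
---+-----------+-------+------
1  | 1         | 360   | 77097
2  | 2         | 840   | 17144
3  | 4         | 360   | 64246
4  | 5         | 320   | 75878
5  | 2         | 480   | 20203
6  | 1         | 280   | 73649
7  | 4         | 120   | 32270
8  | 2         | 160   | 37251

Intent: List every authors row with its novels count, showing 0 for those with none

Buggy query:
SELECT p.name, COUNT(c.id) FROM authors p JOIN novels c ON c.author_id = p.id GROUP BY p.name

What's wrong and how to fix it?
Bug: An inner join excludes parents with zero children

Fix: Use LEFT JOIN so parents without children still appear (COUNT(c.id) gives 0)

Corrected query:
SELECT p.name, COUNT(c.id) FROM authors p LEFT JOIN novels c ON c.author_id = p.id GROUP BY p.name

Result:
name    | COUNT(c.id)
--------+------------
Asimov  | 2          
Atwood  | 0          
Austen  | 3          
Le Guin | 1          
Tolkien | 2          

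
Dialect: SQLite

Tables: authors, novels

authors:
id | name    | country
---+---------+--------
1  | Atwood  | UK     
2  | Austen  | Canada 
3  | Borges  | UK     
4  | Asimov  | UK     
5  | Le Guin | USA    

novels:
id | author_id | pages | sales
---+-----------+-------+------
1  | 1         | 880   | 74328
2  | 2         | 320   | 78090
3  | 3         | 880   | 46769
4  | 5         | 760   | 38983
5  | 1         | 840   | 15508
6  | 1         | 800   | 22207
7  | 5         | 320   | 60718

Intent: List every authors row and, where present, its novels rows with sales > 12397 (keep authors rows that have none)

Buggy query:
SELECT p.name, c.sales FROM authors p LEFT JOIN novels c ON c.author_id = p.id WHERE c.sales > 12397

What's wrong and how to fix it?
Bug: Filtering c.sales in WHERE discards the NULL rows produced by LEFT JOIN, turning it into an inner join

Fix: Move the right-table condition into the ON clause so unmatched parents are kept

Corrected query:
SELECT p.name, c.sales FROM authors p LEFT JOIN novels c ON c.author_id = p.id AND c.sales > 12397

Result:
name    | sales
--------+------
Atwood  | 15508
Atwood  | 22207
Atwood  | 74328
Austen  | 78090
Borges  | 46769
Asimov  | NULL 
Le Guin | 38983
Le Guin | 60718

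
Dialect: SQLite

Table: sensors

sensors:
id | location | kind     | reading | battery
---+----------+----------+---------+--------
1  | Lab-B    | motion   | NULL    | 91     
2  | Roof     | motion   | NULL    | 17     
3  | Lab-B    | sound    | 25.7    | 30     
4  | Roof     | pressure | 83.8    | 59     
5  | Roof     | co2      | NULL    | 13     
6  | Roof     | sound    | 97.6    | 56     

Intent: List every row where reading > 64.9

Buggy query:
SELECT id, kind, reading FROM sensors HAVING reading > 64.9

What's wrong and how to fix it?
Bug: HAVING filters the output of aggregation, but this query has no GROUP BY and no aggregate functions, so SQLite rejects it (HAVING clause on a non-aggregate query); the condition here is per row

Fix: Replace HAVING with WHERE since the condition applies to individual rows

Corrected query:
SELECT id, kind, reading FROM sensors WHERE reading > 64.9

Result:
id | kind     | reading
---+----------+--------
4  | pressure | 83.8   
6  | sound    | 97.6   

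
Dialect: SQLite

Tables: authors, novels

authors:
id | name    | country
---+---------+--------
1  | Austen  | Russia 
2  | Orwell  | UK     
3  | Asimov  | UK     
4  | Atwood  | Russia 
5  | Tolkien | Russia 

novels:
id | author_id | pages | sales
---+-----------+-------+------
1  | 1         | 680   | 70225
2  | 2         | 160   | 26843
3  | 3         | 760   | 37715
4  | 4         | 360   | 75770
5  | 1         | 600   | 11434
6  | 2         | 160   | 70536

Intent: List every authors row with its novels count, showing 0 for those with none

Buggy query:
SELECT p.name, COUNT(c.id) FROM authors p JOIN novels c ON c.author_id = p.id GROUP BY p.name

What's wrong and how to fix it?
Bug: INNER JOIN drops authors rows that have no matching novels rows

Fix: Switch to LEFT JOIN to retain unmatched parent rows

Corrected query:
SELECT p.name, COUNT(c.id) FROM authors p LEFT JOIN novels c ON c.author_id = p.id GROUP BY p.name

Result:
name    | COUNT(c.id)
--------+------------
Asimov  | 1          
Atwood  | 1          
Austen  | 2          
Orwell  | 2          
Tolkien | 0          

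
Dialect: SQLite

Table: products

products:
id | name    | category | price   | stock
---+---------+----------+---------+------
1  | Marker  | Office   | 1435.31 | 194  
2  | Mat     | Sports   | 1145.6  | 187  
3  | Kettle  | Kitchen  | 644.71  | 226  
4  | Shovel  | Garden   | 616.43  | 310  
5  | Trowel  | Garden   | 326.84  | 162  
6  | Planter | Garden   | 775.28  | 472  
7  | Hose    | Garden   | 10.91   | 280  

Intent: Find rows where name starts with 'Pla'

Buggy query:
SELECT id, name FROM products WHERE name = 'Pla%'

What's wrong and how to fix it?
Bug: Wildcards only work with LIKE; '=' treats '%' as a literal character

Fix: Replace '=' with LIKE so 'Pla%' is treated as a pattern

Corrected query:
SELECT id, name FROM products WHERE name LIKE 'Pla%'

Result:
id | name   
---+--------
6  | Planter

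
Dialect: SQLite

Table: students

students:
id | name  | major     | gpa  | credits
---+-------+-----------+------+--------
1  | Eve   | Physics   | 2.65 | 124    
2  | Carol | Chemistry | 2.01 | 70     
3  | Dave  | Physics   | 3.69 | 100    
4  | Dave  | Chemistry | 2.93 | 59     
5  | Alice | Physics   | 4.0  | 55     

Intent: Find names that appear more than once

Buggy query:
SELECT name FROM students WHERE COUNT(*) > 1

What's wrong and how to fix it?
Bug: WHERE can't reference COUNT(*); aggregates are computed after WHERE

Fix: Group first, then use HAVING for the count condition

Corrected query:
SELECT name FROM students GROUP BY name HAVING COUNT(*) > 1

Result:
name
----
Dave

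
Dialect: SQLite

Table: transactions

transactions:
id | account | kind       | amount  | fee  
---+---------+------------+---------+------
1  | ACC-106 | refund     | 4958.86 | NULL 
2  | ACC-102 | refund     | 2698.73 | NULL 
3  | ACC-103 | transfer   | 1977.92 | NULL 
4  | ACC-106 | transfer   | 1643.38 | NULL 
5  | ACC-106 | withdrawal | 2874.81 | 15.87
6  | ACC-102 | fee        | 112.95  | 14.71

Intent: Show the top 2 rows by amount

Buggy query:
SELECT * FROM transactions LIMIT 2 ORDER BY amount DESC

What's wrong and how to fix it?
Bug: ORDER BY cannot follow LIMIT; LIMIT is the final clause

Fix: Sort with ORDER BY, then apply LIMIT

Corrected query:
SELECT * FROM transactions ORDER BY amount DESC LIMIT 2

Result:
id | account | kind       | amount  | fee  
---+---------+------------+---------+------
1  | ACC-106 | refund     | 4958.86 | NULL 
5  | ACC-106 | withdrawal | 2874.81 | 15.87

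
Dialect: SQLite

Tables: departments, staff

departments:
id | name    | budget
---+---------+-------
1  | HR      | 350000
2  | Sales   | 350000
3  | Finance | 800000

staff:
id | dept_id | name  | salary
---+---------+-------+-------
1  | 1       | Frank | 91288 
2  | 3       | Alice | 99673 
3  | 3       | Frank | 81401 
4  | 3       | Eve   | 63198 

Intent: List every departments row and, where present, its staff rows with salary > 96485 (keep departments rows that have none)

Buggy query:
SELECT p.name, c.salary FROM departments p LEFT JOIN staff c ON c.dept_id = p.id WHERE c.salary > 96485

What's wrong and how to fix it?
Bug: A WHERE condition on the right-hand table after LEFT JOIN drops unmatched parents

Fix: Move the right-table condition into the ON clause so unmatched parents are kept

Corrected query:
SELECT p.name, c.salary FROM departments p LEFT JOIN staff c ON c.dept_id = p.id AND c.salary > 96485

Result:
name    | salary
--------+-------
HR      | NULL  
Sales   | NULL  
Finance | 99673 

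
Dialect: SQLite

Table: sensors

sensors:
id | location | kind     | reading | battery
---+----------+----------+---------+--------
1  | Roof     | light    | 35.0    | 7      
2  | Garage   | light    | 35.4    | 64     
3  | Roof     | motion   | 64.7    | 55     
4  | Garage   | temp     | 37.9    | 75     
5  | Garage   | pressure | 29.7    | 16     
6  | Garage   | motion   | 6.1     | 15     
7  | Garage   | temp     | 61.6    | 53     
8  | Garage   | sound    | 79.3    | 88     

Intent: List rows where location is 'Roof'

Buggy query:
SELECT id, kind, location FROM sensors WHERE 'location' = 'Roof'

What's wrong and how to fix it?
Bug: 'location' in single quotes is a string literal, not the column; the comparison is literal-vs-literal and never true

Fix: Reference the column as location without single quotes

Corrected query:
SELECT id, kind, location FROM sensors WHERE location = 'Roof'

Result:
id | kind   | location
---+--------+---------
1  | light  | Roof    
3  | motion | Roof    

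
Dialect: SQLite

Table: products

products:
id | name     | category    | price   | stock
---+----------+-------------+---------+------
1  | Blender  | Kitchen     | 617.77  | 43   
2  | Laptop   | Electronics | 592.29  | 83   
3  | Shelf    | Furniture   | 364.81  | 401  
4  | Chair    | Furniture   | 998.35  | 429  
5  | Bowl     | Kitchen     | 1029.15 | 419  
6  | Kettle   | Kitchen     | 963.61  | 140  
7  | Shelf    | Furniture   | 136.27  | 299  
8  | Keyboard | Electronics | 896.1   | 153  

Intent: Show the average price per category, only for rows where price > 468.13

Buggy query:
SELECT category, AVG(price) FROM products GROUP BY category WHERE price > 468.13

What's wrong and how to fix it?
Bug: WHERE cannot follow GROUP BY

Fix: Place WHERE between FROM and GROUP BY

Corrected query:
SELECT category, AVG(price) FROM products WHERE price > 468.13 GROUP BY category

Result:
category    | AVG(price)
------------+-----------
Electronics | 744.195   
Furniture   | 998.35    
Kitchen     | 870.176667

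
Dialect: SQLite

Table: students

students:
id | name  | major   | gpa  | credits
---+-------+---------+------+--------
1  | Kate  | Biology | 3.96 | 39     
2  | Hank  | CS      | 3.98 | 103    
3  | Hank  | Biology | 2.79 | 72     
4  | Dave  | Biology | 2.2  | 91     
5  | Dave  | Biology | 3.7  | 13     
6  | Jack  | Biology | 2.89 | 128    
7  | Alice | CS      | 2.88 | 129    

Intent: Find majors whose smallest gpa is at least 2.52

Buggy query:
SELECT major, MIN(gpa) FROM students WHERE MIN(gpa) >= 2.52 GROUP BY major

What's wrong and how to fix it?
Bug: MIN() in WHERE is a misuse of aggregate

Fix: Replace WHERE with HAVING after the GROUP BY

Corrected query:
SELECT major, MIN(gpa) FROM students GROUP BY major HAVING MIN(gpa) >= 2.52

Result:
major | MIN(gpa)
------+---------
CS    | 2.88    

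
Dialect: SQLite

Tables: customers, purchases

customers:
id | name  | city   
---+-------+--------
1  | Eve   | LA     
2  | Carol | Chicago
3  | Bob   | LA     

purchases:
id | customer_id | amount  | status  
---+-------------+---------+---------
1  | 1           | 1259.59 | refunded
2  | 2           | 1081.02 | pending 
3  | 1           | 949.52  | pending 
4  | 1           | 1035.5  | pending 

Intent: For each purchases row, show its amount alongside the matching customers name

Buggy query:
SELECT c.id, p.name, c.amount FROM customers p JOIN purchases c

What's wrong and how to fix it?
Bug: Missing join condition: each purchases row is matched to all customers rows instead of just its own

Fix: Add ON c.customer_id = p.id to the JOIN

Corrected query:
SELECT c.id, p.name, c.amount FROM customers p JOIN purchases c ON c.customer_id = p.id

Result:
id | name  | amount 
---+-------+--------
1  | Eve   | 1259.59
2  | Carol | 1081.02
3  | Eve   | 949.52 
4  | Eve   | 1035.5 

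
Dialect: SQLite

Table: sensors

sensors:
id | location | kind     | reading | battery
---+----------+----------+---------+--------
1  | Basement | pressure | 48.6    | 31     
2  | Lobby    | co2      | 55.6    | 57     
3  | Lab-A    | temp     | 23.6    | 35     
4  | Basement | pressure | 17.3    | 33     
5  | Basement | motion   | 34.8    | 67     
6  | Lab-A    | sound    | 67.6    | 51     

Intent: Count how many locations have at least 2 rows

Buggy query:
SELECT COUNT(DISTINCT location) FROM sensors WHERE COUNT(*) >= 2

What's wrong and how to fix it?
Bug: COUNT(*) cannot appear in WHERE; the per-group count doesn't exist yet

Fix: Group first with HAVING COUNT(*) >= 2, then COUNT the resulting groups

Corrected query:
SELECT COUNT(*) FROM (SELECT location FROM sensors GROUP BY location HAVING COUNT(*) >= 2)

Result:
COUNT(*)
--------
2       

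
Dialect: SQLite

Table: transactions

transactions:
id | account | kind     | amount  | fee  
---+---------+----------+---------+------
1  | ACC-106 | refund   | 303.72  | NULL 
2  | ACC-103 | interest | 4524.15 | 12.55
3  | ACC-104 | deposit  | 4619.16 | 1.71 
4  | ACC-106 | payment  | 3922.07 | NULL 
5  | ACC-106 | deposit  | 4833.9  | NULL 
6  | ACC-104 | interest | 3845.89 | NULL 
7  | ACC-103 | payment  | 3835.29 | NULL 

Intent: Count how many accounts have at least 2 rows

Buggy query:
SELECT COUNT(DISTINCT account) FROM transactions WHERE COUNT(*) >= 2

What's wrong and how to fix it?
Bug: COUNT(*) cannot appear in WHERE; the per-group count doesn't exist yet

Fix: Use a subquery that GROUPs and filters with HAVING, then count its rows

Corrected query:
SELECT COUNT(*) FROM (SELECT account FROM transactions GROUP BY account HAVING COUNT(*) >= 2)

Result:
COUNT(*)
--------
3       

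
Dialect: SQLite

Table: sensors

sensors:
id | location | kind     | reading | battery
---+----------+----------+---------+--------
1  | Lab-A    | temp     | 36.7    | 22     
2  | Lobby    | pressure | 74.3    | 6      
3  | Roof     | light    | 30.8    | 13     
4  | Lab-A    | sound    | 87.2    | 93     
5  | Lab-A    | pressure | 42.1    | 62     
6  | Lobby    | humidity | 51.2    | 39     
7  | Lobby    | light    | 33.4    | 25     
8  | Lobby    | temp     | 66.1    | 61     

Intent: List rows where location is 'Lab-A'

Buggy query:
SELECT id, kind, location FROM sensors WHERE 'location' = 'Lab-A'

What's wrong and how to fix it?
Bug: 'location' in single quotes is a string literal, not the column; the comparison is literal-vs-literal and never true

Fix: Reference the column as location without single quotes

Corrected query:
SELECT id, kind, location FROM sensors WHERE location = 'Lab-A'

Result:
id | kind     | location
---+----------+---------
1  | temp     | Lab-A   
4  | sound    | Lab-A   
5  | pressure | Lab-A   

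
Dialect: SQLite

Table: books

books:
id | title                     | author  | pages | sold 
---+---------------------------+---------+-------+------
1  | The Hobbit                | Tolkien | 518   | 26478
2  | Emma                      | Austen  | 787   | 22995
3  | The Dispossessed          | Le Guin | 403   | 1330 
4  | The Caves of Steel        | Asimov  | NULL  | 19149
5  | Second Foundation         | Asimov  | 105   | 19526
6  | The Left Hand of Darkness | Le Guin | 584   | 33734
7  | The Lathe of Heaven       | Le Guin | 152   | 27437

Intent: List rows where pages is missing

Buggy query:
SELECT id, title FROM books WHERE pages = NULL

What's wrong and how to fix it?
Bug: Comparing to NULL with '=' never matches; NULL = NULL is unknown, not true

Fix: Replace '= NULL' with 'IS NULL'

Corrected query:
SELECT id, title FROM books WHERE pages IS NULL

Result:
id | title             
---+-------------------
4  | The Caves of Steel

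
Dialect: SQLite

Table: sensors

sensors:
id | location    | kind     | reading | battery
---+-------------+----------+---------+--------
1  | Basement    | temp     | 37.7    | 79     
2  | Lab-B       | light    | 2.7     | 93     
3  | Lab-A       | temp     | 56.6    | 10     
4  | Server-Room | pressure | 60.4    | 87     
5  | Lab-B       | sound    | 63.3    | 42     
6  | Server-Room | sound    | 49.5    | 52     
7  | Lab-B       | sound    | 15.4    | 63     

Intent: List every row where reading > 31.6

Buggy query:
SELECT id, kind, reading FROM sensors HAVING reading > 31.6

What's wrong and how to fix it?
Bug: HAVING filters the output of aggregation, but this query has no GROUP BY and no aggregate functions, so SQLite rejects it (HAVING clause on a non-aggregate query); the condition here is per row

Fix: Replace HAVING with WHERE since the condition applies to individual rows

Corrected query:
SELECT id, kind, reading FROM sensors WHERE reading > 31.6

Result:
id | kind     | reading
---+----------+--------
1  | temp     | 37.7   
3  | temp     | 56.6   
4  | pressure | 60.4   
5  | sound    | 63.3   
6  | sound    | 49.5   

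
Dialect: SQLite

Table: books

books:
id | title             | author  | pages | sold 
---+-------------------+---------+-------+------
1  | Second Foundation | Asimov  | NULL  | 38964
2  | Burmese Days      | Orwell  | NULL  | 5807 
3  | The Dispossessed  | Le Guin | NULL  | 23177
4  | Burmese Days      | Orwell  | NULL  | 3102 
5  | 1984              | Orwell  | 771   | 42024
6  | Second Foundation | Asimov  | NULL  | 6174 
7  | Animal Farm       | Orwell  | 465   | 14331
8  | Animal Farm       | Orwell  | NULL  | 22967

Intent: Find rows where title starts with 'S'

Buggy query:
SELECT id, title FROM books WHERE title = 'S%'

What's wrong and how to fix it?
Bug: Wildcards only work with LIKE; '=' treats '%' as a literal character

Fix: Use LIKE for wildcard pattern matching

Corrected query:
SELECT id, title FROM books WHERE title LIKE 'S%'

Result:
id | title            
---+------------------
1  | Second Foundation
6  | Second Foundation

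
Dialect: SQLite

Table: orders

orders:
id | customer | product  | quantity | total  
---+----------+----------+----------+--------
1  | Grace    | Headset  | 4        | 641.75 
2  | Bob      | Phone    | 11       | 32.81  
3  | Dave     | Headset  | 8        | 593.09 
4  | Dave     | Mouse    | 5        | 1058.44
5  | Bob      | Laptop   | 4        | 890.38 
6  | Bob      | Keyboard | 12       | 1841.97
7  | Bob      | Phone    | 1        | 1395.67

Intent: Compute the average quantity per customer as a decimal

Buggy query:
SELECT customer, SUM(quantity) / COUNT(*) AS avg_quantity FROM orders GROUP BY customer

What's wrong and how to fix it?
Bug: SUM(quantity) and COUNT(*) are both integers; the division truncates the fractional part

Fix: Cast one side to REAL so the division keeps the fractional part

Corrected query:
SELECT customer, SUM(quantity) * 1.0 / COUNT(*) AS avg_quantity FROM orders GROUP BY customer

Result:
customer | avg_quantity
---------+-------------
Bob      | 7           
Dave     | 6.5         
Grace    | 4           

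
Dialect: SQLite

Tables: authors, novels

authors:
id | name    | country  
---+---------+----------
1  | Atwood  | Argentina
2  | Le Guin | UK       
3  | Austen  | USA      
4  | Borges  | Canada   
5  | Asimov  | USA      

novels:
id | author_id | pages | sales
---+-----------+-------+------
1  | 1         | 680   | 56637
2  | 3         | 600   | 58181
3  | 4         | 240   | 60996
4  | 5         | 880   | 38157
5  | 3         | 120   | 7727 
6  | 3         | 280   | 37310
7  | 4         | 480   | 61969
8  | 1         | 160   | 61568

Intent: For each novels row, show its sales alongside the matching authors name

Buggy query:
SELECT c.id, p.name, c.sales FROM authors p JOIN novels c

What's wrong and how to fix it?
Bug: JOIN with no ON clause produces a cartesian product; every novels row pairs with every authors row

Fix: Add ON c.author_id = p.id to the JOIN

Corrected query:
SELECT c.id, p.name, c.sales FROM authors p JOIN novels c ON c.author_id = p.id

Result:
id | name   | sales
---+--------+------
1  | Atwood | 56637
2  | Austen | 58181
3  | Borges | 60996
4  | Asimov | 38157
5  | Austen | 7727 
6  | Austen | 37310
7  | Borges | 61969
8  | Atwood | 61568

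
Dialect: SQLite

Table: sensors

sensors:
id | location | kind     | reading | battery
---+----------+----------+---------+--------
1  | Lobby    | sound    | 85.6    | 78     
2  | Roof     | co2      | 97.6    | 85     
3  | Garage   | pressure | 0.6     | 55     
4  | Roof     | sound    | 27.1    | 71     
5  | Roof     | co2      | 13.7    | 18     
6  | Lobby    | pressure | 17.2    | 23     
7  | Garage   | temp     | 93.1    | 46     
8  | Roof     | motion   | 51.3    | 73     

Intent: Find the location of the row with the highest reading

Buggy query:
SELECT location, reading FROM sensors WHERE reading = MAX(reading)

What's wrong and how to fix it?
Bug: MAX(reading) is an aggregate and cannot be used directly in WHERE

Fix: Use a subquery: WHERE reading = (SELECT MAX(reading) FROM sensors)

Corrected query:
SELECT location, reading FROM sensors WHERE reading = (SELECT MAX(reading) FROM sensors)

Result:
location | reading
---------+--------
Roof     | 97.6   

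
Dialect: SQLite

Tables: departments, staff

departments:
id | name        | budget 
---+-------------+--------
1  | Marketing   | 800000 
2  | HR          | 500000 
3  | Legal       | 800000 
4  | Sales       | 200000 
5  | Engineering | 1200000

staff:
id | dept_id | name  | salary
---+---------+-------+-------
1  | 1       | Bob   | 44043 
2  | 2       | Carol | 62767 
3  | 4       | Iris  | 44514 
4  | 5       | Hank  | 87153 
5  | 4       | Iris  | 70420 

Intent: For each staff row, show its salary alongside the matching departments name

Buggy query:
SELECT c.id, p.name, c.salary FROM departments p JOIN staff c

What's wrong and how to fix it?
Bug: JOIN with no ON clause produces a cartesian product; every staff row pairs with every departments row

Fix: Specify the join condition linking the foreign key to the parent id

Corrected query:
SELECT c.id, p.name, c.salary FROM departments p JOIN staff c ON c.dept_id = p.id

Result:
id | name        | salary
---+-------------+-------
1  | Marketing   | 44043 
2  | HR          | 62767 
3  | Sales       | 44514 
4  | Engineering | 87153 
5  | Sales       | 70420 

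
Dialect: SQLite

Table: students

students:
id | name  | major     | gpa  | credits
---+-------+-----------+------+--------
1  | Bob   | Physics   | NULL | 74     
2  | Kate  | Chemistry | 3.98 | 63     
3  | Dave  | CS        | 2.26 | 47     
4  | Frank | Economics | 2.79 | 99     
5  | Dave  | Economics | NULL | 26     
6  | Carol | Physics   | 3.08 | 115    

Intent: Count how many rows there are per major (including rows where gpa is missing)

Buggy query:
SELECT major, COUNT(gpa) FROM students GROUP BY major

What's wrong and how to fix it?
Bug: COUNT(gpa) skips NULLs, so groups with missing gpa are undercounted

Fix: Use COUNT(*) to count all rows regardless of NULL

Corrected query:
SELECT major, COUNT(*) FROM students GROUP BY major

Result:
major     | COUNT(*)
----------+---------
CS        | 1       
Chemistry | 1       
Economics | 2       
Physics   | 2       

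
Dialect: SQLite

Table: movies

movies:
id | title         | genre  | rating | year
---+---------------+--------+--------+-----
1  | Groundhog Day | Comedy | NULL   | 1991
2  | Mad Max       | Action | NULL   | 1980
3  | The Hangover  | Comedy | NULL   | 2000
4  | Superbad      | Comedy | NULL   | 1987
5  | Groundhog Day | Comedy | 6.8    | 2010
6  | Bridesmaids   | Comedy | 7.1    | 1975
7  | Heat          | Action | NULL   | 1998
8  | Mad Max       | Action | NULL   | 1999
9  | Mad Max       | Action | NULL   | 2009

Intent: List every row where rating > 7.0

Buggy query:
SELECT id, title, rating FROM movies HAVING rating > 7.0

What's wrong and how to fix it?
Bug: This is a non-aggregate query (no GROUP BY, no aggregates), so in SQLite the HAVING clause is invalid here; a row-level condition belongs in WHERE

Fix: Replace HAVING with WHERE since the condition applies to individual rows

Corrected query:
SELECT id, title, rating FROM movies WHERE rating > 7.0

Result:
id | title       | rating
---+-------------+-------
6  | Bridesmaids | 7.1   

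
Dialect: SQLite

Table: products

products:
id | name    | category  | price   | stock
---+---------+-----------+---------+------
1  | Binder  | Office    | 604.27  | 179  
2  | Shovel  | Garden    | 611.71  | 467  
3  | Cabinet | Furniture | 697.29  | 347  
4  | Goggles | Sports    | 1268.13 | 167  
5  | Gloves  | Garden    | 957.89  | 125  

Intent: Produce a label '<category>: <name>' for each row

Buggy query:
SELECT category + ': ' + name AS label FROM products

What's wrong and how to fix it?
Bug: '+' is numeric addition; on text columns SQLite converts them to 0 instead of concatenating

Fix: Use the || operator for string concatenation

Corrected query:
SELECT category || ': ' || name AS label FROM products

Result:
label             
------------------
Office: Binder    
Garden: Shovel    
Furniture: Cabinet
Sports: Goggles   
Garden: Gloves    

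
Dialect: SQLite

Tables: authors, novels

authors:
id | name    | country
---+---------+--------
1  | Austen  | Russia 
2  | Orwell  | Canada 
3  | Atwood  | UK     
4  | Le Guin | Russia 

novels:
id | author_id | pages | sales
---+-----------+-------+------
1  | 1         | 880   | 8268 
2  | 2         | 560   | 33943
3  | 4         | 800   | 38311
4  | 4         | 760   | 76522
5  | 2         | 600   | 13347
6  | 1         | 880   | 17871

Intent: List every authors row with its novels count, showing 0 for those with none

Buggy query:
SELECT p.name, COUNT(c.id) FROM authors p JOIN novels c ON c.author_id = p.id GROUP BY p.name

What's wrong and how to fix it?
Bug: INNER JOIN drops authors rows that have no matching novels rows

Fix: Switch to LEFT JOIN to retain unmatched parent rows

Corrected query:
SELECT p.name, COUNT(c.id) FROM authors p LEFT JOIN novels c ON c.author_id = p.id GROUP BY p.name

Result:
name    | COUNT(c.id)
--------+------------
Atwood  | 0          
Austen  | 2          
Le Guin | 2          
Orwell  | 2          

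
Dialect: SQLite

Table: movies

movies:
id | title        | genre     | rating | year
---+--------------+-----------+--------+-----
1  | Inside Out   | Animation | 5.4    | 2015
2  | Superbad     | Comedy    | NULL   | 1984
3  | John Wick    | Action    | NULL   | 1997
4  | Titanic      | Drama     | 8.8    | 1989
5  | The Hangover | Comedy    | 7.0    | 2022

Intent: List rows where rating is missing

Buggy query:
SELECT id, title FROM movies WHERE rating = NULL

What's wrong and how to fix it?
Bug: Comparing to NULL with '=' never matches; NULL = NULL is unknown, not true

Fix: Replace '= NULL' with 'IS NULL'

Corrected query:
SELECT id, title FROM movies WHERE rating IS NULL

Result:
id | title    
---+----------
2  | Superbad 
3  | John Wick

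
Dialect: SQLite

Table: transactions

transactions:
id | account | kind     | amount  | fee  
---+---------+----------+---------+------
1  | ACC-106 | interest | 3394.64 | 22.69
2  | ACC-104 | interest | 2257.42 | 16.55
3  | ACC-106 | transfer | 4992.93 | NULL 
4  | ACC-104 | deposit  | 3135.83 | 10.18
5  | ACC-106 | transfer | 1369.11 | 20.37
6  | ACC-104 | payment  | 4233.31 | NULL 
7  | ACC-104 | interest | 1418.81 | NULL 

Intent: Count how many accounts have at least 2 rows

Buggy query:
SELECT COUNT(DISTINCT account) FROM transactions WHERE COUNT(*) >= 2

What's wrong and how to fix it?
Bug: WHERE filters individual rows, not groups, so a group-level COUNT is invalid there

Fix: Use a subquery that GROUPs and filters with HAVING, then count its rows

Corrected query:
SELECT COUNT(*) FROM (SELECT account FROM transactions GROUP BY account HAVING COUNT(*) >= 2)

Result:
COUNT(*)
--------
2       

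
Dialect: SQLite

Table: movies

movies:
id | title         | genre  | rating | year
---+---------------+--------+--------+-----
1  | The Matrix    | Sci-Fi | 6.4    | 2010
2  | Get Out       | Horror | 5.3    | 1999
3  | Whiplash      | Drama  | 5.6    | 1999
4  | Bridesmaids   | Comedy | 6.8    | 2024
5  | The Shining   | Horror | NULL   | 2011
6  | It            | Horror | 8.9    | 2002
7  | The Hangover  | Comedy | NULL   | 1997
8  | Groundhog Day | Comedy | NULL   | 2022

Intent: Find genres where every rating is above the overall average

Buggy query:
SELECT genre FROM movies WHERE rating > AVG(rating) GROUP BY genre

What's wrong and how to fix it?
Bug: AVG() is an aggregate; it can't sit directly in WHERE

Fix: Compute the overall average in a scalar subquery and compare each group's MIN against it in HAVING

Corrected query:
SELECT genre FROM movies GROUP BY genre HAVING MIN(rating) > (SELECT AVG(rating) FROM movies)

Result:
genre 
------
Comedy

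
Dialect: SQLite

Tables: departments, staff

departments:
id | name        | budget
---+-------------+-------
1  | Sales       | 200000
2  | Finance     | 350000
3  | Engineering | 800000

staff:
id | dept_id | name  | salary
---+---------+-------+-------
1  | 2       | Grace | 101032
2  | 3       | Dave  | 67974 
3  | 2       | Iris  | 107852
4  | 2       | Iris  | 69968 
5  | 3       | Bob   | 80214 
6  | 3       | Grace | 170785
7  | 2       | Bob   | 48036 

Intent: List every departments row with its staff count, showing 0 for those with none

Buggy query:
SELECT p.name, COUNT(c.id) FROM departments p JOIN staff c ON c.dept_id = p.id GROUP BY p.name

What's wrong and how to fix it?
Bug: An inner join excludes parents with zero children

Fix: Switch to LEFT JOIN to retain unmatched parent rows

Corrected query:
SELECT p.name, COUNT(c.id) FROM departments p LEFT JOIN staff c ON c.dept_id = p.id GROUP BY p.name

Result:
name        | COUNT(c.id)
------------+------------
Engineering | 3          
Finance     | 4          
Sales       | 0          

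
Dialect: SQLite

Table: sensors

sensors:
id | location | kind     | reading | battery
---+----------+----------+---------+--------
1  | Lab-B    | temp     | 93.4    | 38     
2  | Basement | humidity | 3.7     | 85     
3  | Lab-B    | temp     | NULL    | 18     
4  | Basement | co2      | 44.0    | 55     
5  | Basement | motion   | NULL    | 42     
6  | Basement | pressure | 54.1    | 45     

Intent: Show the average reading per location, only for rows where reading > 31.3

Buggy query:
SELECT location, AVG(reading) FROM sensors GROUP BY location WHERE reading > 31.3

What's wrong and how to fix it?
Bug: Row-level WHERE must come before GROUP BY in the clause order

Fix: Place WHERE between FROM and GROUP BY

Corrected query:
SELECT location, AVG(reading) FROM sensors WHERE reading > 31.3 GROUP BY location

Result:
location | AVG(reading)
---------+-------------
Basement | 49.05       
Lab-B    | 93.4        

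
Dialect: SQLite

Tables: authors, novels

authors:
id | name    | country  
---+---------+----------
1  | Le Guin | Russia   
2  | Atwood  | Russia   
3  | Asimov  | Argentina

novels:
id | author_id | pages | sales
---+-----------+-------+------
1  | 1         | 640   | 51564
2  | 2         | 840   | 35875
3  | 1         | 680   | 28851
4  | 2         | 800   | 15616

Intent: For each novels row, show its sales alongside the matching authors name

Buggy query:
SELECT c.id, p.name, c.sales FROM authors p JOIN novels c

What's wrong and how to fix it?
Bug: Missing join condition: each novels row is matched to all authors rows instead of just its own

Fix: Add ON c.author_id = p.id to the JOIN

Corrected query:
SELECT c.id, p.name, c.sales FROM authors p JOIN novels c ON c.author_id = p.id

Result:
id | name    | sales
---+---------+------
1  | Le Guin | 51564
2  | Atwood  | 35875
3  | Le Guin | 28851
4  | Atwood  | 15616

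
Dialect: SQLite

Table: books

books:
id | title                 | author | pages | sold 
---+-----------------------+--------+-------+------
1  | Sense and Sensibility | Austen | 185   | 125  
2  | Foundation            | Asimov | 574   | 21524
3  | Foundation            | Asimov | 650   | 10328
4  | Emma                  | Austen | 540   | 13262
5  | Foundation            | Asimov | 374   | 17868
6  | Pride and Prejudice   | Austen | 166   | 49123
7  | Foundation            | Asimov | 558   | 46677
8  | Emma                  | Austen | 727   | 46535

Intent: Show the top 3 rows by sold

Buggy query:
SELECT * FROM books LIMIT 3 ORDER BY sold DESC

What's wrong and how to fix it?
Bug: LIMIT must come after ORDER BY

Fix: Sort with ORDER BY, then apply LIMIT

Corrected query:
SELECT * FROM books ORDER BY sold DESC LIMIT 3

Result:
id | title               | author | pages | sold 
---+---------------------+--------+-------+------
6  | Pride and Prejudice | Austen | 166   | 49123
7  | Foundation          | Asimov | 558   | 46677
8  | Emma                | Austen | 727   | 46535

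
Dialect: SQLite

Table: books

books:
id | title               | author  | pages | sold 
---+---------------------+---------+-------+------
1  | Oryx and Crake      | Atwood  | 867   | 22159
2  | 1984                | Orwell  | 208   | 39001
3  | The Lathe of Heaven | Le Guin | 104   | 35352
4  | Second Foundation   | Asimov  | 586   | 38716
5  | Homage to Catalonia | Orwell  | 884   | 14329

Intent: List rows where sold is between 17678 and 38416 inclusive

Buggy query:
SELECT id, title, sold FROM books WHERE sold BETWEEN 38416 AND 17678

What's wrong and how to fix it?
Bug: BETWEEN expects the lower bound first; with 38416 AND 17678 the range is empty

Fix: Swap the bounds so the smaller value comes first

Corrected query:
SELECT id, title, sold FROM books WHERE sold BETWEEN 17678 AND 38416

Result:
id | title               | sold 
---+---------------------+------
1  | Oryx and Crake      | 22159
3  | The Lathe of Heaven | 35352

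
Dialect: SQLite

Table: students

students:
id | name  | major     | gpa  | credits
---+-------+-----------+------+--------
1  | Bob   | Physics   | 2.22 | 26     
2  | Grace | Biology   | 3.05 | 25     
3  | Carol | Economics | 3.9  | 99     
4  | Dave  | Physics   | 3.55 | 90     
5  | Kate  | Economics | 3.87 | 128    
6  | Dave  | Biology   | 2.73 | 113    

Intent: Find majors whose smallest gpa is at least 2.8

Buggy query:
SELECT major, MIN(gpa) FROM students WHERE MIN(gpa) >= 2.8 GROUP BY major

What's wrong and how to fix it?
Bug: MIN() in WHERE is a misuse of aggregate

Fix: Use HAVING for the per-group MIN condition

Corrected query:
SELECT major, MIN(gpa) FROM students GROUP BY major HAVING MIN(gpa) >= 2.8

Result:
major     | MIN(gpa)
----------+---------
Economics | 3.87    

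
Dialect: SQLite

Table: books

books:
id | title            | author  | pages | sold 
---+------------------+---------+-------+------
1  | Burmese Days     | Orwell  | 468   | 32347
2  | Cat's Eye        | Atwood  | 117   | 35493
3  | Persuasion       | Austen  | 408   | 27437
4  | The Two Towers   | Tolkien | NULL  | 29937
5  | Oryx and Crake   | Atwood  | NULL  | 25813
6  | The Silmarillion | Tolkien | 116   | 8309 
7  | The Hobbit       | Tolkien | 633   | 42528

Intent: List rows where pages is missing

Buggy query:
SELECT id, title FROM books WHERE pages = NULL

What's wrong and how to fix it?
Bug: Comparing to NULL with '=' never matches; NULL = NULL is unknown, not true

Fix: Replace '= NULL' with 'IS NULL'

Corrected query:
SELECT id, title FROM books WHERE pages IS NULL

Result:
id | title         
---+---------------
4  | The Two Towers
5  | Oryx and Crake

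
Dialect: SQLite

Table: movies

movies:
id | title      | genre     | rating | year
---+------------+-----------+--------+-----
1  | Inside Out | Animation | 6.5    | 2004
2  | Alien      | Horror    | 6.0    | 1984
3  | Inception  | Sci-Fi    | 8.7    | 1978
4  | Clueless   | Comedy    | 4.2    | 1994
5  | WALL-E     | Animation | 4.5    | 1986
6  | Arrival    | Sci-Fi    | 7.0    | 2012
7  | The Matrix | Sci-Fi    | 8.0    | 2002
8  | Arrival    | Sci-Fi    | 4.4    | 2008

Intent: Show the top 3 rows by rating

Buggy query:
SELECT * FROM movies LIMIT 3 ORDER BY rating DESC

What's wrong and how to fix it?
Bug: LIMIT must come after ORDER BY

Fix: Sort with ORDER BY, then apply LIMIT

Corrected query:
SELECT * FROM movies ORDER BY rating DESC LIMIT 3

Result:
id | title      | genre  | rating | year
---+------------+--------+--------+-----
3  | Inception  | Sci-Fi | 8.7    | 1978
7  | The Matrix | Sci-Fi | 8      | 2002
6  | Arrival    | Sci-Fi | 7      | 2012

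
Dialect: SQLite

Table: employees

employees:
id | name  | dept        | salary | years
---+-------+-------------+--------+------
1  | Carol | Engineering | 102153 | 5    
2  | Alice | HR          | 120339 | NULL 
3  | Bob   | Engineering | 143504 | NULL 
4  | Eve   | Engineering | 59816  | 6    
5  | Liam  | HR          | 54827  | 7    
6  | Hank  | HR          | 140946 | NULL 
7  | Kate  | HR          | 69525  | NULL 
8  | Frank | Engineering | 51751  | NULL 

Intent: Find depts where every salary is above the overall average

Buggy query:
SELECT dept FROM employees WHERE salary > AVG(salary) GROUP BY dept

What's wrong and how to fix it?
Bug: AVG() is an aggregate; it can't sit directly in WHERE

Fix: Use a subquery for AVG and a HAVING MIN(...) filter so the condition holds for every row in the group

Corrected query:
SELECT dept FROM employees GROUP BY dept HAVING MIN(salary) > (SELECT AVG(salary) FROM employees)

Result:
(no rows)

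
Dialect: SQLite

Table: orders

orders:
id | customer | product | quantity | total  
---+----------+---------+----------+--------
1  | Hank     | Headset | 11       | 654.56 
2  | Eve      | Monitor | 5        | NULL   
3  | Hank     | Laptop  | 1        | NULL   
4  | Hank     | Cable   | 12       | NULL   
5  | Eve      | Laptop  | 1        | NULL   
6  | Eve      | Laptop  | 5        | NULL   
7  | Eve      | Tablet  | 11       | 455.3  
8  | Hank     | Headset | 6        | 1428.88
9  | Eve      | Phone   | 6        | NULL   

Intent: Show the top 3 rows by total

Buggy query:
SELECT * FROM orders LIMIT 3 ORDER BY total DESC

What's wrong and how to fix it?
Bug: LIMIT must come after ORDER BY

Fix: Sort with ORDER BY, then apply LIMIT

Corrected query:
SELECT * FROM orders ORDER BY total DESC LIMIT 3

Result:
id | customer | product | quantity | total  
---+----------+---------+----------+--------
8  | Hank     | Headset | 6        | 1428.88
1  | Hank     | Headset | 11       | 654.56 
7  | Eve      | Tablet  | 11       | 455.3  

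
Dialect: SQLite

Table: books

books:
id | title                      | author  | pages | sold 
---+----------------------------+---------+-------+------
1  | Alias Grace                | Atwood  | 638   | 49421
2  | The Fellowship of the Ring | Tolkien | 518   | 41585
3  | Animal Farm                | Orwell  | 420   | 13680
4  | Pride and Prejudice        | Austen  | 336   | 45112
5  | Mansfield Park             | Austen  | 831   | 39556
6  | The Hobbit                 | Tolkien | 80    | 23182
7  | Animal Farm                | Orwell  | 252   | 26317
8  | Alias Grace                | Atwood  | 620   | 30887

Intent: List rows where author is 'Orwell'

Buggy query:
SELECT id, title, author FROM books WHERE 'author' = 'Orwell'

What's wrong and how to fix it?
Bug: Single quotes denote string literals in SQL; the column name is being compared as a constant string

Fix: Reference the column as author without single quotes

Corrected query:
SELECT id, title, author FROM books WHERE author = 'Orwell'

Result:
id | title       | author
---+-------------+-------
3  | Animal Farm | Orwell
7  | Animal Farm | Orwell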